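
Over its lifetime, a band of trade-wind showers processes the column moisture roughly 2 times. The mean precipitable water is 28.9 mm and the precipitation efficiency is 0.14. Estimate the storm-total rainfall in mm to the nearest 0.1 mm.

rainfall ≈ 8.1 mm

Each cycle deposits ε × PW = 0.14 × 28.9 = 4.046 mm.
Over 2 cycles: 2 × 4.046 = 8.1 mm.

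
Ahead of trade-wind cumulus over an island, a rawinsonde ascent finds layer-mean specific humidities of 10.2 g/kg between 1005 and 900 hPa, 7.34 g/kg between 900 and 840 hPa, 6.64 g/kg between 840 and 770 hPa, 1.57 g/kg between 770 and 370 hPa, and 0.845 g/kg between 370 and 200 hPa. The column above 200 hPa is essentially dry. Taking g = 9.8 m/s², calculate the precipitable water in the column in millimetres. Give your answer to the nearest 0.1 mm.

PW ≈ 28.0 mm

Precipitable water is the column-integrated vapour mass per unit area: PW = (1/g) Σ q̄ Δp, with q in kg/kg and Δp in Pa (1 kg/m² of water = 1 mm).
Layer 1005–900 hPa: Δp = 105 hPa = 10500 Pa, q̄ = 0.0102 kg/kg → 0.0102 × 10500 / 9.8 = 10.93 mm
Layer 900–840 hPa: Δp = 60 hPa = 6000 Pa, q̄ = 0.00734 kg/kg → 0.00734 × 6000 / 9.8 = 4.49 mm
Layer 840–770 hPa: Δp = 70 hPa = 7000 Pa, q̄ = 0.00664 kg/kg → 0.00664 × 7000 / 9.8 = 4.74 mm
Layer 770–370 hPa: Δp = 400 hPa = 40000 Pa, q̄ = 0.00157 kg/kg → 0.00157 × 40000 / 9.8 = 6.41 mm
Layer 370–200 hPa: Δp = 170 hPa = 17000 Pa, q̄ = 0.000845 kg/kg → 0.000845 × 17000 / 9.8 = 1.47 mm
PW = 10.93 + 4.49 + 4.74 + 6.41 + 1.47 = 28.04 ≈ 28.0 mm.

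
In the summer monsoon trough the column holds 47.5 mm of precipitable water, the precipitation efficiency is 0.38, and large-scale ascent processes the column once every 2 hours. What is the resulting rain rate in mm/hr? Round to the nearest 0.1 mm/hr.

R ≈ 9.0 mm/hr

Each overturning extracts ε × PW = 0.38 × 47.5 = 18.05 mm.
Rate = ε·PW / τ = 18.05 / 2 h = 9.0 mm/hr.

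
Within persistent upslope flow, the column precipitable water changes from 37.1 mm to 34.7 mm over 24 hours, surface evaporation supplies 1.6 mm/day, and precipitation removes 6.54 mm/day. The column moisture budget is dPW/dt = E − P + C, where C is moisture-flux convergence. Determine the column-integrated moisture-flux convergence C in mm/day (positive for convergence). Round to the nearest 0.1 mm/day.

C ≈ 2.5 mm/day

dPW/dt = (34.7 − 37.1) mm / (24/24 day) = -2.400 mm/day.
C = dPW/dt − E + P = (-2.400) − 1.6 + 6.54 = 2.5 mm/day.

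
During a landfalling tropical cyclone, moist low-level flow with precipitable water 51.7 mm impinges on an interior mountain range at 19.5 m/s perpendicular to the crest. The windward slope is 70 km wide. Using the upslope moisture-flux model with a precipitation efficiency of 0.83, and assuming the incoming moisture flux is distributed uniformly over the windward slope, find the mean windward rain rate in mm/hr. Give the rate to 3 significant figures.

Incoming column moisture flux per unit ridge length: F = V × PW = 19.5 × 51.7 = 1008.15 mm·m/s.
Spread over the 70 km slope with efficiency ε = 0.83: R = ε·F/W = 0.83 × 1008.15 / 70000 m = 1.195e-02 mm/s.
R = 1.195e-02 × 3600 = 43.0 mm/hr.

R ≈ 43.0 mm/hr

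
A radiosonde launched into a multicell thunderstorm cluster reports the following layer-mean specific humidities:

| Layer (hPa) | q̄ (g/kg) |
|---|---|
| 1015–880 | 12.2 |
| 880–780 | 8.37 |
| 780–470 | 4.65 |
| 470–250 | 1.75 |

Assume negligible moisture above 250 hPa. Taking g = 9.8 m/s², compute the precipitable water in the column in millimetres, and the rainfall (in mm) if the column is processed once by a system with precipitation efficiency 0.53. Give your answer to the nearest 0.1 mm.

PW ≈ 44.0 mm; rainfall ≈ 23.3 mm

Precipitable water is the column-integrated vapour mass per unit area: PW = (1/g) Σ q̄ Δp, with q in kg/kg and Δp in Pa (1 kg/m² of water = 1 mm).
Layer 1015–880 hPa: Δp = 135 hPa = 13500 Pa, q̄ = 0.0122 kg/kg → 0.0122 × 13500 / 9.8 = 16.81 mm
Layer 880–780 hPa: Δp = 100 hPa = 10000 Pa, q̄ = 0.00837 kg/kg → 0.00837 × 10000 / 9.8 = 8.54 mm
Layer 780–470 hPa: Δp = 310 hPa = 31000 Pa, q̄ = 0.00465 kg/kg → 0.00465 × 31000 / 9.8 = 14.71 mm
Layer 470–250 hPa: Δp = 220 hPa = 22000 Pa, q̄ = 0.00175 kg/kg → 0.00175 × 22000 / 9.8 = 3.93 mm
PW = 16.81 + 8.54 + 14.71 + 3.93 = 43.99 ≈ 44.0 mm.
Rainfall = ε × PW = 0.53 × 44.0 = 23.3 mm.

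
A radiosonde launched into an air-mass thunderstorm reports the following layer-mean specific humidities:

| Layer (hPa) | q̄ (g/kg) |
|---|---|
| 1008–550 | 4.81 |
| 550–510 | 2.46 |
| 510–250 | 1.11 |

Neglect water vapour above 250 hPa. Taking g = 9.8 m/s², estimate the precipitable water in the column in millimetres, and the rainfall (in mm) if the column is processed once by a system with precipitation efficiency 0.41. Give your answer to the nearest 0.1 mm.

PW ≈ 26.4 mm; rainfall ≈ 10.8 mm

Precipitable water is the column-integrated vapour mass per unit area: PW = (1/g) Σ q̄ Δp, with q in kg/kg and Δp in Pa (1 kg/m² of water = 1 mm).
Layer 1008–550 hPa: Δp = 458 hPa = 45800 Pa, q̄ = 0.00481 kg/kg → 0.00481 × 45800 / 9.8 = 22.48 mm
Layer 550–510 hPa: Δp = 40 hPa = 4000 Pa, q̄ = 0.00246 kg/kg → 0.00246 × 4000 / 9.8 = 1.00 mm
Layer 510–250 hPa: Δp = 260 hPa = 26000 Pa, q̄ = 0.00111 kg/kg → 0.00111 × 26000 / 9.8 = 2.94 mm
PW = 22.48 + 1.00 + 2.94 = 26.42 ≈ 26.4 mm.
Rainfall = ε × PW = 0.41 × 26.4 = 10.8 mm.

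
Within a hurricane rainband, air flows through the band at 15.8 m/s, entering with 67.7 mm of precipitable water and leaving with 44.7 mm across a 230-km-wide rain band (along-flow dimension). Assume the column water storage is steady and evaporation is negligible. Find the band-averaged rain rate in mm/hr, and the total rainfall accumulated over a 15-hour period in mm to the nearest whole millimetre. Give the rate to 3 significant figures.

R ≈ 5.69 mm/hr; total ≈ 85 mm

Column moisture flux per unit crosswind length is F = V × PW.
Inflow: F_in = 15.8 × 67.7 = 1069.66 mm·m/s
Outflow: F_out = 15.8 × 44.7 = 706.26 mm·m/s
Steady-state rate R = (F_in − F_out)/L = (1069.66 − 706.26) / 230000 m = 1.580e-03 mm/s.
R = 1.580e-03 × 3600 = 5.69 mm/hr.
Over 15 h: total = 5.69 × 15 = 85.35 ≈ 85 mm.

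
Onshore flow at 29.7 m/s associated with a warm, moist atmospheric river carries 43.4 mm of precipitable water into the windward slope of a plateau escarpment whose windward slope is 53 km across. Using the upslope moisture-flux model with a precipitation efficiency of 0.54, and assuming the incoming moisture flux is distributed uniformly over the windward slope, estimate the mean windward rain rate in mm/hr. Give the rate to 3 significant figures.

R ≈ 47.3 mm/hr

Incoming column moisture flux per unit ridge length: F = V × PW = 29.7 × 43.4 = 1288.98 mm·m/s.
Spread over the 53 km slope with efficiency ε = 0.54: R = ε·F/W = 0.54 × 1288.98 / 53000 m = 1.313e-02 mm/s.
R = 1.313e-02 × 3600 = 47.3 mm/hr.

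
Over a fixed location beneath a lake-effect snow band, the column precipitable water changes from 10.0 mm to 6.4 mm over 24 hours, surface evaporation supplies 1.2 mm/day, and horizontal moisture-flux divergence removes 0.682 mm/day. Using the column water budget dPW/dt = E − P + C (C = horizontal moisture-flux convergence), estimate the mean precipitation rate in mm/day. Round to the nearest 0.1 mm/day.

dPW/dt = (6.4 − 10.0) mm / (24/24 day) = -3.600 mm/day.
P = E + C − dPW/dt = 1.2 + (-0.682) − (-3.600) = 4.1 mm/day.

P ≈ 4.1 mm/day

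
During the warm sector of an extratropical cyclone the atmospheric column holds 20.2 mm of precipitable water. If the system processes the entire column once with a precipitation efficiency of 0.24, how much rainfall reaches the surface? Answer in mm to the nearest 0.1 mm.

rainfall ≈ 4.8 mm

Rainfall = ε × PW = 0.24 × 20.2 = 4.8 mm.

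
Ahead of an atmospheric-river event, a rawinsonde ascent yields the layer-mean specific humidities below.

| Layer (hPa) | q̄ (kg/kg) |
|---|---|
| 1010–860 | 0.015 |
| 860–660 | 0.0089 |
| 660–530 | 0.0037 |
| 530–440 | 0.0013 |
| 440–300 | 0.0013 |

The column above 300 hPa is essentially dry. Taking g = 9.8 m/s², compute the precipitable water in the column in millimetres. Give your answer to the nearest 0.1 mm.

Precipitable water is the column-integrated vapour mass per unit area: PW = (1/g) Σ q̄ Δp, with q in kg/kg and Δp in Pa (1 kg/m² of water = 1 mm).
Layer 1010–860 hPa: Δp = 150 hPa = 15000 Pa, q̄ = 0.015 kg/kg → 0.015 × 15000 / 9.8 = 22.96 mm
Layer 860–660 hPa: Δp = 200 hPa = 20000 Pa, q̄ = 0.0089 kg/kg → 0.0089 × 20000 / 9.8 = 18.16 mm
Layer 660–530 hPa: Δp = 130 hPa = 13000 Pa, q̄ = 0.0037 kg/kg → 0.0037 × 13000 / 9.8 = 4.91 mm
Layer 530–440 hPa: Δp = 90 hPa = 9000 Pa, q̄ = 0.0013 kg/kg → 0.0013 × 9000 / 9.8 = 1.19 mm
Layer 440–300 hPa: Δp = 140 hPa = 14000 Pa, q̄ = 0.0013 kg/kg → 0.0013 × 14000 / 9.8 = 1.86 mm
PW = 22.96 + 18.16 + 4.91 + 1.19 + 1.86 = 49.08 ≈ 49.1 mm.

PW ≈ 49.1 mm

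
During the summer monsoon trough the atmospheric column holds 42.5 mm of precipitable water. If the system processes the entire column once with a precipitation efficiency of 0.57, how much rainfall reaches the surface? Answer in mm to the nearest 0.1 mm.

Rainfall = ε × PW = 0.57 × 42.5 = 24.2 mm.

rainfall ≈ 24.2 mm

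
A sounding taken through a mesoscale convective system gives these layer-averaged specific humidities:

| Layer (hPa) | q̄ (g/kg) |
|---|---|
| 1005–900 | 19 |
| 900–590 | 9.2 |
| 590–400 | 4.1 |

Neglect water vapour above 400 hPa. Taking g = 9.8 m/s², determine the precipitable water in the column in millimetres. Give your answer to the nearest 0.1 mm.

PW ≈ 57.4 mm

Precipitable water is the column-integrated vapour mass per unit area: PW = (1/g) Σ q̄ Δp, with q in kg/kg and Δp in Pa (1 kg/m² of water = 1 mm).
Layer 1005–900 hPa: Δp = 105 hPa = 10500 Pa, q̄ = 0.019 kg/kg → 0.019 × 10500 / 9.8 = 20.36 mm
Layer 900–590 hPa: Δp = 310 hPa = 31000 Pa, q̄ = 0.0092 kg/kg → 0.0092 × 31000 / 9.8 = 29.10 mm
Layer 590–400 hPa: Δp = 190 hPa = 19000 Pa, q̄ = 0.0041 kg/kg → 0.0041 × 19000 / 9.8 = 7.95 mm
PW = 20.36 + 29.10 + 7.95 = 57.41 ≈ 57.4 mm.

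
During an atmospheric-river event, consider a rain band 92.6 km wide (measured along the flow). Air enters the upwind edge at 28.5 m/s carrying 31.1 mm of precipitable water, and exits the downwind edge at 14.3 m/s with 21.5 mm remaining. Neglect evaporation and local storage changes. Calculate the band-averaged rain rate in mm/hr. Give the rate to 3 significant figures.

R ≈ 22.5 mm/hr

Column moisture flux per unit crosswind length is F = V × PW.
Inflow: F_in = 28.5 × 31.1 = 886.35 mm·m/s
Outflow: F_out = 14.3 × 21.5 = 307.45 mm·m/s
Steady-state rate R = (F_in − F_out)/L = (886.35 − 307.45) / 92600 m = 6.252e-03 mm/s.
R = 6.252e-03 × 3600 = 22.5 mm/hr.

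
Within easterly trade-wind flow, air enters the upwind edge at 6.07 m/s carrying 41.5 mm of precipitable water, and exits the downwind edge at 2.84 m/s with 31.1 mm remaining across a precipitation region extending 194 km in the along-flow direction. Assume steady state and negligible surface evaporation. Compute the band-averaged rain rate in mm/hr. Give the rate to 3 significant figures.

R ≈ 3.04 mm/hr

Column moisture flux per unit crosswind length is F = V × PW.
Inflow: F_in = 6.07 × 41.5 = 251.905 mm·m/s
Outflow: F_out = 2.84 × 31.1 = 88.324 mm·m/s
Steady-state rate R = (F_in − F_out)/L = (251.905 − 88.324) / 194000 m = 8.432e-04 mm/s.
R = 8.432e-04 × 3600 = 3.04 mm/hr.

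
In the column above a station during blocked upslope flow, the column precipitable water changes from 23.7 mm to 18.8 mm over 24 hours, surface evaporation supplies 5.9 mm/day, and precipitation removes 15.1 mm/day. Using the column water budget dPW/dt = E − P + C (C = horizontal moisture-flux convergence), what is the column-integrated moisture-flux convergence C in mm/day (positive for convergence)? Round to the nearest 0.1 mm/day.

C ≈ 4.3 mm/day

dPW/dt = (18.8 − 23.7) mm / (24/24 day) = -4.900 mm/day.
C = dPW/dt − E + P = (-4.900) − 5.9 + 15.1 = 4.3 mm/day.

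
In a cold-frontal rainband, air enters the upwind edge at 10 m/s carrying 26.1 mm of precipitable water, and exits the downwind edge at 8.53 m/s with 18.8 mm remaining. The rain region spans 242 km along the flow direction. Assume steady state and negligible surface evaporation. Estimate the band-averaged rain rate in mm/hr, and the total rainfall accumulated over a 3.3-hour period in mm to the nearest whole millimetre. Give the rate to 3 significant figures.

R ≈ 1.50 mm/hr; total ≈ 5 mm

Column moisture flux per unit crosswind length is F = V × PW.
Inflow: F_in = 10 × 26.1 = 261 mm·m/s
Outflow: F_out = 8.53 × 18.8 = 160.364 mm·m/s
Steady-state rate R = (F_in − F_out)/L = (261 − 160.364) / 242000 m = 4.159e-04 mm/s.
R = 4.159e-04 × 3600 = 1.50 mm/hr.
Over 3.3 h: total = 1.50 × 3.3 = 4.95 ≈ 5 mm.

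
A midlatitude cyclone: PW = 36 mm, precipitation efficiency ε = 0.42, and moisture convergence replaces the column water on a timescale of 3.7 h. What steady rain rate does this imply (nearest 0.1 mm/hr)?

Each overturning extracts ε × PW = 0.42 × 36 = 15.12 mm.
Rate = ε·PW / τ = 15.12 / 3.7 h = 4.1 mm/hr.

R ≈ 4.1 mm/hr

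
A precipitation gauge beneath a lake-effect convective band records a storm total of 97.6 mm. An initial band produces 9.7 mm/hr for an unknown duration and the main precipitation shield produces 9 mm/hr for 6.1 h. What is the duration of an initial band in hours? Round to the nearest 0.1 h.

Known phases: 9 × 6.1 = 54.9 mm.
Remaining depth = 97.6 − 54.9 = 42.7 mm.
Duration = 42.7 / 9.7 = 4.4 h.

duration ≈ 4.4 h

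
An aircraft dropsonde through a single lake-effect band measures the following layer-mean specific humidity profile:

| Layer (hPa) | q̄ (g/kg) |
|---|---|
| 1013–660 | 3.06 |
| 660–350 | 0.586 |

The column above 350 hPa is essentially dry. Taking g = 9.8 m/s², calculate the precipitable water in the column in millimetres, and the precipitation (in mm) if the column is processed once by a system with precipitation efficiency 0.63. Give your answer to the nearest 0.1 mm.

Precipitable water is the column-integrated vapour mass per unit area: PW = (1/g) Σ q̄ Δp, with q in kg/kg and Δp in Pa (1 kg/m² of water = 1 mm).
Layer 1013–660 hPa: Δp = 353 hPa = 35300 Pa, q̄ = 0.00306 kg/kg → 0.00306 × 35300 / 9.8 = 11.02 mm
Layer 660–350 hPa: Δp = 310 hPa = 31000 Pa, q̄ = 0.000586 kg/kg → 0.000586 × 31000 / 9.8 = 1.85 mm
PW = 11.02 + 1.85 = 12.87 ≈ 12.9 mm.
Precipitation = ε × PW = 0.63 × 12.9 = 8.1 mm.

PW ≈ 12.9 mm; precipitation ≈ 8.1 mm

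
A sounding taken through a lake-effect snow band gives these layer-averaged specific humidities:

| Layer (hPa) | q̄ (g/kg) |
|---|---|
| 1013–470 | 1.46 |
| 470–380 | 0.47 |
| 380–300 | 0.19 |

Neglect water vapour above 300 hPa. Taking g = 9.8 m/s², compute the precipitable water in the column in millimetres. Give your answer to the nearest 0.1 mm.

Precipitable water is the column-integrated vapour mass per unit area: PW = (1/g) Σ q̄ Δp, with q in kg/kg and Δp in Pa (1 kg/m² of water = 1 mm).
Layer 1013–470 hPa: Δp = 543 hPa = 54300 Pa, q̄ = 0.00146 kg/kg → 0.00146 × 54300 / 9.8 = 8.09 mm
Layer 470–380 hPa: Δp = 90 hPa = 9000 Pa, q̄ = 0.00047 kg/kg → 0.00047 × 9000 / 9.8 = 0.43 mm
Layer 380–300 hPa: Δp = 80 hPa = 8000 Pa, q̄ = 0.00019 kg/kg → 0.00019 × 8000 / 9.8 = 0.16 mm
PW = 8.09 + 0.43 + 0.16 = 8.68 ≈ 8.7 mm.

PW ≈ 8.7 mm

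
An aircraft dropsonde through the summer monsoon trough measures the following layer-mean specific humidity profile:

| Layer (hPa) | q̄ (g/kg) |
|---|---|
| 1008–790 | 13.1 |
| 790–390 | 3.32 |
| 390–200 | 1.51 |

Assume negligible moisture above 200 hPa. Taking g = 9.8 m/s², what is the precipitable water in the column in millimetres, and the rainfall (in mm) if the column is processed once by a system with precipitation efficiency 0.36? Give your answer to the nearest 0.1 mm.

PW ≈ 45.6 mm; rainfall ≈ 16.4 mm

Precipitable water is the column-integrated vapour mass per unit area: PW = (1/g) Σ q̄ Δp, with q in kg/kg and Δp in Pa (1 kg/m² of water = 1 mm).
Layer 1008–790 hPa: Δp = 218 hPa = 21800 Pa, q̄ = 0.0131 kg/kg → 0.0131 × 21800 / 9.8 = 29.14 mm
Layer 790–390 hPa: Δp = 400 hPa = 40000 Pa, q̄ = 0.00332 kg/kg → 0.00332 × 40000 / 9.8 = 13.55 mm
Layer 390–200 hPa: Δp = 190 hPa = 19000 Pa, q̄ = 0.00151 kg/kg → 0.00151 × 19000 / 9.8 = 2.93 mm
PW = 29.14 + 13.55 + 2.93 = 45.62 ≈ 45.6 mm.
Rainfall = ε × PW = 0.36 × 45.6 = 16.4 mm.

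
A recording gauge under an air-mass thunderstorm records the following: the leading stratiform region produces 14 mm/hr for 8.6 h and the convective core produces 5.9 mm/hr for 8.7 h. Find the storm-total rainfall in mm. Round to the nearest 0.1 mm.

Total = Σ Rᵢ Δtᵢ = 14 × 8.6 + 5.9 × 8.7
      = 120.4 + 51.33 = 171.7 mm.

total ≈ 171.7 mm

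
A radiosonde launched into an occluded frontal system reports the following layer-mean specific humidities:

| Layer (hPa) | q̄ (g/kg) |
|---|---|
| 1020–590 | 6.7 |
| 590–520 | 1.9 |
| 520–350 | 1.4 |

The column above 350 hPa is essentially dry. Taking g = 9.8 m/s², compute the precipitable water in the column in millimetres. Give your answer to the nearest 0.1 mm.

Precipitable water is the column-integrated vapour mass per unit area: PW = (1/g) Σ q̄ Δp, with q in kg/kg and Δp in Pa (1 kg/m² of water = 1 mm).
Layer 1020–590 hPa: Δp = 430 hPa = 43000 Pa, q̄ = 0.0067 kg/kg → 0.0067 × 43000 / 9.8 = 29.40 mm
Layer 590–520 hPa: Δp = 70 hPa = 7000 Pa, q̄ = 0.0019 kg/kg → 0.0019 × 7000 / 9.8 = 1.36 mm
Layer 520–350 hPa: Δp = 170 hPa = 17000 Pa, q̄ = 0.0014 kg/kg → 0.0014 × 17000 / 9.8 = 2.43 mm
PW = 29.40 + 1.36 + 2.43 = 33.19 ≈ 33.2 mm.

PW ≈ 33.2 mm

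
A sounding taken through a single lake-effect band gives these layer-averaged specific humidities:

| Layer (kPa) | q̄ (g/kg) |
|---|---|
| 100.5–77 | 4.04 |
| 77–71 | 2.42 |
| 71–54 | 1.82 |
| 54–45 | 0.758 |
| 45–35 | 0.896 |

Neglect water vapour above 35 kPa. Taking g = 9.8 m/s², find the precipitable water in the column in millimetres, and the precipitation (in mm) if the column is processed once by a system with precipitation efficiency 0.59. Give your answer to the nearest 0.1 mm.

PW ≈ 15.9 mm; precipitation ≈ 9.4 mm

Precipitable water is the column-integrated vapour mass per unit area: PW = (1/g) Σ q̄ Δp, with q in kg/kg and Δp in Pa (1 kg/m² of water = 1 mm).
Layer 100.5–77 kPa: Δp = 235 hPa = 23500 Pa, q̄ = 0.00404 kg/kg → 0.00404 × 23500 / 9.8 = 9.69 mm
Layer 77–71 kPa: Δp = 60 hPa = 6000 Pa, q̄ = 0.00242 kg/kg → 0.00242 × 6000 / 9.8 = 1.48 mm
Layer 71–54 kPa: Δp = 170 hPa = 17000 Pa, q̄ = 0.00182 kg/kg → 0.00182 × 17000 / 9.8 = 3.16 mm
Layer 54–45 kPa: Δp = 90 hPa = 9000 Pa, q̄ = 0.000758 kg/kg → 0.000758 × 9000 / 9.8 = 0.70 mm
Layer 45–35 kPa: Δp = 100 hPa = 10000 Pa, q̄ = 0.000896 kg/kg → 0.000896 × 10000 / 9.8 = 0.91 mm
PW = 9.69 + 1.48 + 3.16 + 0.70 + 0.91 = 15.94 ≈ 15.9 mm.
Precipitation = ε × PW = 0.59 × 15.9 = 9.4 mm.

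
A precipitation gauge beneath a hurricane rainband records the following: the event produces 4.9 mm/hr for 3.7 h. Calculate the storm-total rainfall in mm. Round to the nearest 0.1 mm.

Total = Σ Rᵢ Δtᵢ = 4.9 × 3.7
      = 18.13 = 18.1 mm.

total ≈ 18.1 mm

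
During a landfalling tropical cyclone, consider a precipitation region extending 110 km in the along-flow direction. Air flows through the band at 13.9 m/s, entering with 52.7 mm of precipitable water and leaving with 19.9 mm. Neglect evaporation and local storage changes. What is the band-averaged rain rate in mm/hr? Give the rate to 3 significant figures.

Column moisture flux per unit crosswind length is F = V × PW.
Inflow: F_in = 13.9 × 52.7 = 732.53 mm·m/s
Outflow: F_out = 13.9 × 19.9 = 276.61 mm·m/s
Steady-state rate R = (F_in − F_out)/L = (732.53 − 276.61) / 110000 m = 4.145e-03 mm/s.
R = 4.145e-03 × 3600 = 14.9 mm/hr.

R ≈ 14.9 mm/hr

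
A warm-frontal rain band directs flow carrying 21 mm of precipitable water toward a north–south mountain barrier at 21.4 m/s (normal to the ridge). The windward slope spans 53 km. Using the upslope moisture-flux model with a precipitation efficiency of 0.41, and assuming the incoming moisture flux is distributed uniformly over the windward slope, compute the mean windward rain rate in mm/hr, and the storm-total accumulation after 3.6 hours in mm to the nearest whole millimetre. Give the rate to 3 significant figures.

R ≈ 12.5 mm/hr; total ≈ 45 mm

Incoming column moisture flux per unit ridge length: F = V × PW = 21.4 × 21 = 449.4 mm·m/s.
Spread over the 53 km slope with efficiency ε = 0.41: R = ε·F/W = 0.41 × 449.4 / 53000 m = 3.476e-03 mm/s.
R = 3.476e-03 × 3600 = 12.5 mm/hr.
Over 3.6 h: total = 12.5 × 3.6 = 45 mm.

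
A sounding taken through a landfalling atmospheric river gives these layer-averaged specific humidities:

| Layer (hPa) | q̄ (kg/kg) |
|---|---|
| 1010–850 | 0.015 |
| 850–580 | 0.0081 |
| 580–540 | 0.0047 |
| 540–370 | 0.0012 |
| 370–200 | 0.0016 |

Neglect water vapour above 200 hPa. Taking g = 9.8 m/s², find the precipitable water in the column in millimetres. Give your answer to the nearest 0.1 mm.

Precipitable water is the column-integrated vapour mass per unit area: PW = (1/g) Σ q̄ Δp, with q in kg/kg and Δp in Pa (1 kg/m² of water = 1 mm).
Layer 1010–850 hPa: Δp = 160 hPa = 16000 Pa, q̄ = 0.015 kg/kg → 0.015 × 16000 / 9.8 = 24.49 mm
Layer 850–580 hPa: Δp = 270 hPa = 27000 Pa, q̄ = 0.0081 kg/kg → 0.0081 × 27000 / 9.8 = 22.32 mm
Layer 580–540 hPa: Δp = 40 hPa = 4000 Pa, q̄ = 0.0047 kg/kg → 0.0047 × 4000 / 9.8 = 1.92 mm
Layer 540–370 hPa: Δp = 170 hPa = 17000 Pa, q̄ = 0.0012 kg/kg → 0.0012 × 17000 / 9.8 = 2.08 mm
Layer 370–200 hPa: Δp = 170 hPa = 17000 Pa, q̄ = 0.0016 kg/kg → 0.0016 × 17000 / 9.8 = 2.78 mm
PW = 24.49 + 22.32 + 1.92 + 2.08 + 2.78 = 53.59 ≈ 53.6 mm.

PW ≈ 53.6 mm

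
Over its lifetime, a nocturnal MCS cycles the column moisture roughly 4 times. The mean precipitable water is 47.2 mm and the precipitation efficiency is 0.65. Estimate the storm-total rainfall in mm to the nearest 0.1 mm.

rainfall ≈ 122.7 mm

Each cycle deposits ε × PW = 0.65 × 47.2 = 30.68 mm.
Over 4 cycles: 4 × 30.68 = 122.7 mm.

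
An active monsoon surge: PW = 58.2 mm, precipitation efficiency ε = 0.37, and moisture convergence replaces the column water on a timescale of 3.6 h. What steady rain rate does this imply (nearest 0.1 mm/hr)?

R ≈ 6.0 mm/hr

Each overturning extracts ε × PW = 0.37 × 58.2 = 21.534 mm.
Rate = ε·PW / τ = 21.534 / 3.6 h = 6.0 mm/hr.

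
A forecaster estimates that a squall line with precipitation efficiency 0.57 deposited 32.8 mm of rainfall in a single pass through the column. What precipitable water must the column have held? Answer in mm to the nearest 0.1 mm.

PW ≈ 57.5 mm

PW = rainfall / ε = 32.8 / 0.57 = 57.5 mm.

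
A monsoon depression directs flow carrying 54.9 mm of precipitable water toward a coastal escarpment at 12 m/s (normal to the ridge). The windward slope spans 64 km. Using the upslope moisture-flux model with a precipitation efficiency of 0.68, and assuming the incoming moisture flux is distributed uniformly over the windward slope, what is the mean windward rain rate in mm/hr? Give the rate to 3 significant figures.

Incoming column moisture flux per unit ridge length: F = V × PW = 12 × 54.9 = 658.8 mm·m/s.
Spread over the 64 km slope with efficiency ε = 0.68: R = ε·F/W = 0.68 × 658.8 / 64000 m = 7.000e-03 mm/s.
R = 7.000e-03 × 3600 = 25.2 mm/hr.

R ≈ 25.2 mm/hr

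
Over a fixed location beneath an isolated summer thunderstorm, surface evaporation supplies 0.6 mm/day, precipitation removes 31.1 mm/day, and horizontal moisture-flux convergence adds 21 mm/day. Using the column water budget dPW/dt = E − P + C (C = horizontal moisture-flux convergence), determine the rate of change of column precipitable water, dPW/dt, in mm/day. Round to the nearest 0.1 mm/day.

dPW/dt ≈ -9.5 mm/day

dPW/dt = E − P + C = 0.6 − 31.1 + (21) = -9.5 mm/day.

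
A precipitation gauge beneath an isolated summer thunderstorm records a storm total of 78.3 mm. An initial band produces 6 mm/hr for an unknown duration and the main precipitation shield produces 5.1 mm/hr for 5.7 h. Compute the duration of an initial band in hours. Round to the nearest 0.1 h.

duration ≈ 8.2 h

Known phases: 5.1 × 5.7 = 29.07 mm.
Remaining depth = 78.3 − 29.07 = 49.23 mm.
Duration = 49.23 / 6 = 8.2 h.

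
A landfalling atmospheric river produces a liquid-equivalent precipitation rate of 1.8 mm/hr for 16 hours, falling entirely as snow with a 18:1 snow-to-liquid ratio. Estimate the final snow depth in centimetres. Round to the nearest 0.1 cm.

Liquid-equivalent depth = 1.8 × 16 = 28.8 mm.
Snow depth = 28.8 mm × 18 = 518.4 mm = 51.8 cm.

snow depth ≈ 51.8 cm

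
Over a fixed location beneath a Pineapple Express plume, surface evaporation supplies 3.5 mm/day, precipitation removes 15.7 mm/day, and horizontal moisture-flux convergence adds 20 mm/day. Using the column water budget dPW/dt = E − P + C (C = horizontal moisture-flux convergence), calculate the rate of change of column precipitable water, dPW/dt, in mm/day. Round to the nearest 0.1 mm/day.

dPW/dt = E − P + C = 3.5 − 15.7 + (20) = 7.8 mm/day.

dPW/dt ≈ 7.8 mm/day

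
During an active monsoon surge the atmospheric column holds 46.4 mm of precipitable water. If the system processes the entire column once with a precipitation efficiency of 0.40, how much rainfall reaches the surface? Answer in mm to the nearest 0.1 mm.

rainfall ≈ 18.6 mm

Rainfall = ε × PW = 0.40 × 46.4 = 18.6 mm.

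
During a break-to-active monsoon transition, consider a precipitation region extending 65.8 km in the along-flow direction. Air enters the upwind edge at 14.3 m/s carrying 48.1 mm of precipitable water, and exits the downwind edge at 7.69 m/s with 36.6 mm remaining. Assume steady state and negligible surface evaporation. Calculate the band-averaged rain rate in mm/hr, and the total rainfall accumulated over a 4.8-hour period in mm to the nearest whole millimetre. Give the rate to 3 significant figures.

Column moisture flux per unit crosswind length is F = V × PW.
Inflow: F_in = 14.3 × 48.1 = 687.83 mm·m/s
Outflow: F_out = 7.69 × 36.6 = 281.454 mm·m/s
Steady-state rate R = (F_in − F_out)/L = (687.83 − 281.454) / 65800 m = 6.176e-03 mm/s.
R = 6.176e-03 × 3600 = 22.2 mm/hr.
Over 4.8 h: total = 22.2 × 4.8 = 106.56 ≈ 107 mm.

R ≈ 22.2 mm/hr; total ≈ 107 mm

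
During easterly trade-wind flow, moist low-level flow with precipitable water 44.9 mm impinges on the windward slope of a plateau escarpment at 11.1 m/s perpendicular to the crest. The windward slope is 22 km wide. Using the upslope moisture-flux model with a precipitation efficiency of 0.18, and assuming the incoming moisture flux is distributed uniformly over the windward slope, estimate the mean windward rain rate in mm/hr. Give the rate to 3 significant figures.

Incoming column moisture flux per unit ridge length: F = V × PW = 11.1 × 44.9 = 498.39 mm·m/s.
Spread over the 22 km slope with efficiency ε = 0.18: R = ε·F/W = 0.18 × 498.39 / 22000 m = 4.078e-03 mm/s.
R = 4.078e-03 × 3600 = 14.7 mm/hr.

R ≈ 14.7 mm/hr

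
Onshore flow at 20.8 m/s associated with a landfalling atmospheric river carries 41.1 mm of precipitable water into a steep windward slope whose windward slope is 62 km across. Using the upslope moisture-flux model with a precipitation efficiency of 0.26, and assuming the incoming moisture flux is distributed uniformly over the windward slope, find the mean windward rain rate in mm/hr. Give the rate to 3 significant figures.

R ≈ 12.9 mm/hr

Incoming column moisture flux per unit ridge length: F = V × PW = 20.8 × 41.1 = 854.88 mm·m/s.
Spread over the 62 km slope with efficiency ε = 0.26: R = ε·F/W = 0.26 × 854.88 / 62000 m = 3.585e-03 mm/s.
R = 3.585e-03 × 3600 = 12.9 mm/hr.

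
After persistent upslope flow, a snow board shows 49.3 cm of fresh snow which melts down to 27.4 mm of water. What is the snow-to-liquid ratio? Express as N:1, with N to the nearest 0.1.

Ratio = snow depth / SWE = 493 mm / 27.4 mm = 18.0, i.e. 18.0:1.

ratio ≈ 18.0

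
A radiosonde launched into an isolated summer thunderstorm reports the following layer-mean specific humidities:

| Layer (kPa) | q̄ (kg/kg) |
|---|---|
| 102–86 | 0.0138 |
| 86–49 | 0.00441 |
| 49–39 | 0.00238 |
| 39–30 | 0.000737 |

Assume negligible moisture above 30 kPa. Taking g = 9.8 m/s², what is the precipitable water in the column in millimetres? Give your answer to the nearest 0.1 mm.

Precipitable water is the column-integrated vapour mass per unit area: PW = (1/g) Σ q̄ Δp, with q in kg/kg and Δp in Pa (1 kg/m² of water = 1 mm).
Layer 102–86 kPa: Δp = 160 hPa = 16000 Pa, q̄ = 0.0138 kg/kg → 0.0138 × 16000 / 9.8 = 22.53 mm
Layer 86–49 kPa: Δp = 370 hPa = 37000 Pa, q̄ = 0.00441 kg/kg → 0.00441 × 37000 / 9.8 = 16.65 mm
Layer 49–39 kPa: Δp = 100 hPa = 10000 Pa, q̄ = 0.00238 kg/kg → 0.00238 × 10000 / 9.8 = 2.43 mm
Layer 39–30 kPa: Δp = 90 hPa = 9000 Pa, q̄ = 0.000737 kg/kg → 0.000737 × 9000 / 9.8 = 0.68 mm
PW = 22.53 + 16.65 + 2.43 + 0.68 = 42.29 ≈ 42.3 mm.

PW ≈ 42.3 mm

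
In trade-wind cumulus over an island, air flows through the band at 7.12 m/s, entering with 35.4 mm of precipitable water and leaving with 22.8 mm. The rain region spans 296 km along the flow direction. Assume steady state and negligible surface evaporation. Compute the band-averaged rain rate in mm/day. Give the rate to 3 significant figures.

Column moisture flux per unit crosswind length is F = V × PW.
Inflow: F_in = 7.12 × 35.4 = 252.048 mm·m/s
Outflow: F_out = 7.12 × 22.8 = 162.336 mm·m/s
Steady-state rate R = (F_in − F_out)/L = (252.048 − 162.336) / 296000 m = 3.031e-04 mm/s.
R = 3.031e-04 × 3600 × 24 = 26.2 mm/day.

R ≈ 26.2 mm/day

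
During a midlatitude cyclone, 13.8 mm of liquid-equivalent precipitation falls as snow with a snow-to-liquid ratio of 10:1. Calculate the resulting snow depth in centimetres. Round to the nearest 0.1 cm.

Snow depth = liquid × ratio = 13.8 mm × 10 = 138 mm = 13.8 cm.

snow depth ≈ 13.8 cm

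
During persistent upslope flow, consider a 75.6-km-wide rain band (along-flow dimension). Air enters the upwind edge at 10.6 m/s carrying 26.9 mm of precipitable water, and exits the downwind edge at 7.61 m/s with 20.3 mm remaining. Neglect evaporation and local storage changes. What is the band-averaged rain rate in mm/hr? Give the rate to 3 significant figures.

R ≈ 6.22 mm/hr

Column moisture flux per unit crosswind length is F = V × PW.
Inflow: F_in = 10.6 × 26.9 = 285.14 mm·m/s
Outflow: F_out = 7.61 × 20.3 = 154.483 mm·m/s
Steady-state rate R = (F_in − F_out)/L = (285.14 − 154.483) / 75600 m = 1.728e-03 mm/s.
R = 1.728e-03 × 3600 = 6.22 mm/hr.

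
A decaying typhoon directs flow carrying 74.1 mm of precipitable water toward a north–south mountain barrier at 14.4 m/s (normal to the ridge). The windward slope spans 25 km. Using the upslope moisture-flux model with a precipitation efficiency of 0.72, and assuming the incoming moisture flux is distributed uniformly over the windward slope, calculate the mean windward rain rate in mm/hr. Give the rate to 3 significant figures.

Incoming column moisture flux per unit ridge length: F = V × PW = 14.4 × 74.1 = 1067.04 mm·m/s.
Spread over the 25 km slope with efficiency ε = 0.72: R = ε·F/W = 0.72 × 1067.04 / 25000 m = 3.073e-02 mm/s.
R = 3.073e-02 × 3600 = 111 mm/hr.

R ≈ 111 mm/hr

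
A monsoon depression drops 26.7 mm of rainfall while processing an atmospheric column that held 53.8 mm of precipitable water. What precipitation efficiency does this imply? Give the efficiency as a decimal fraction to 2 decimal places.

ε ≈ 0.50

ε = rainfall / PW = 26.7 / 53.8 = 0.50.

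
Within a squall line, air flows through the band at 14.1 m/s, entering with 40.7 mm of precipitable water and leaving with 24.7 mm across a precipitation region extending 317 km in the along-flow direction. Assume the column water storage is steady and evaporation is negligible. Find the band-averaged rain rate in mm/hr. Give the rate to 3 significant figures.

R ≈ 2.56 mm/hr

Column moisture flux per unit crosswind length is F = V × PW.
Inflow: F_in = 14.1 × 40.7 = 573.87 mm·m/s
Outflow: F_out = 14.1 × 24.7 = 348.27 mm·m/s
Steady-state rate R = (F_in − F_out)/L = (573.87 − 348.27) / 317000 m = 7.117e-04 mm/s.
R = 7.117e-04 × 3600 = 2.56 mm/hr.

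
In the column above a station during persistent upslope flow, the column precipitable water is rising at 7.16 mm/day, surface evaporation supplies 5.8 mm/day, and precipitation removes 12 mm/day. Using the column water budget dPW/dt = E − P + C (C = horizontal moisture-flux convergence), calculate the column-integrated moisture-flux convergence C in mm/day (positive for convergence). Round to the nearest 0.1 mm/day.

C ≈ 13.4 mm/day

dPW/dt = +7.16 mm/day.
C = dPW/dt − E + P = (+7.16) − 5.8 + 12 = 13.4 mm/day.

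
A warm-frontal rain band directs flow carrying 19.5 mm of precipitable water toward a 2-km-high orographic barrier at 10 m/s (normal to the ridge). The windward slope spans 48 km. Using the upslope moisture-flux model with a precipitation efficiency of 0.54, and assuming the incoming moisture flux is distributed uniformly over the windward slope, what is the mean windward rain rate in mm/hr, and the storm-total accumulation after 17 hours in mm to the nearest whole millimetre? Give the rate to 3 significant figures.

R ≈ 7.90 mm/hr; total ≈ 134 mm

Incoming column moisture flux per unit ridge length: F = V × PW = 10 × 19.5 = 195 mm·m/s.
Spread over the 48 km slope with efficiency ε = 0.54: R = ε·F/W = 0.54 × 195 / 48000 m = 2.194e-03 mm/s.
R = 2.194e-03 × 3600 = 7.90 mm/hr.
Over 17 h: total = 7.90 × 17 = 134.3 ≈ 134 mm.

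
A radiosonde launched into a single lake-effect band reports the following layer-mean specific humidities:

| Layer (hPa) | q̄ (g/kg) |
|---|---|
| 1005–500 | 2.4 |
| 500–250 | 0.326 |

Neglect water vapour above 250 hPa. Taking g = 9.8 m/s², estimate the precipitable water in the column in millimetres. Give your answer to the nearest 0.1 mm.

Precipitable water is the column-integrated vapour mass per unit area: PW = (1/g) Σ q̄ Δp, with q in kg/kg and Δp in Pa (1 kg/m² of water = 1 mm).
Layer 1005–500 hPa: Δp = 505 hPa = 50500 Pa, q̄ = 0.0024 kg/kg → 0.0024 × 50500 / 9.8 = 12.37 mm
Layer 500–250 hPa: Δp = 250 hPa = 25000 Pa, q̄ = 0.000326 kg/kg → 0.000326 × 25000 / 9.8 = 0.83 mm
PW = 12.37 + 0.83 = 13.20 ≈ 13.2 mm.

PW ≈ 13.2 mm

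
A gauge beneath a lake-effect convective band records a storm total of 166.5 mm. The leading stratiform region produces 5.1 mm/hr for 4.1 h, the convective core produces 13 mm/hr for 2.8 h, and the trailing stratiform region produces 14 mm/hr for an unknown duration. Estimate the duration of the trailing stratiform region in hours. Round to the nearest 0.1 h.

Known phases: 5.1 × 4.1 + 13 × 2.8 = 20.91 + 36.4 = 57.31 mm.
Remaining depth = 166.5 − 57.31 = 109.19 mm.
Duration = 109.19 / 14 = 7.8 h.

duration ≈ 7.8 h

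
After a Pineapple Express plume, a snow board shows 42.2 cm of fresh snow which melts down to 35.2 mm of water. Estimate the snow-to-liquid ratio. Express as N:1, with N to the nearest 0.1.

ratio ≈ 12.0

Ratio = snow depth / SWE = 422 mm / 35.2 mm = 12.0, i.e. 12.0:1.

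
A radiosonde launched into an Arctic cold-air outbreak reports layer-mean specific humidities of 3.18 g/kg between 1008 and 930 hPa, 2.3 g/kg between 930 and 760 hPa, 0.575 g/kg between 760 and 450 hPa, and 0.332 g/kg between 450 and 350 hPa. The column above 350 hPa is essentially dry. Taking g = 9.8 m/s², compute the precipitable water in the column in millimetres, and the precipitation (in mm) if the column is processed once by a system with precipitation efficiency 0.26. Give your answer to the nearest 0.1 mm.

Precipitable water is the column-integrated vapour mass per unit area: PW = (1/g) Σ q̄ Δp, with q in kg/kg and Δp in Pa (1 kg/m² of water = 1 mm).
Layer 1008–930 hPa: Δp = 78 hPa = 7800 Pa, q̄ = 0.00318 kg/kg → 0.00318 × 7800 / 9.8 = 2.53 mm
Layer 930–760 hPa: Δp = 170 hPa = 17000 Pa, q̄ = 0.0023 kg/kg → 0.0023 × 17000 / 9.8 = 3.99 mm
Layer 760–450 hPa: Δp = 310 hPa = 31000 Pa, q̄ = 0.000575 kg/kg → 0.000575 × 31000 / 9.8 = 1.82 mm
Layer 450–350 hPa: Δp = 100 hPa = 10000 Pa, q̄ = 0.000332 kg/kg → 0.000332 × 10000 / 9.8 = 0.34 mm
PW = 2.53 + 3.99 + 1.82 + 0.34 = 8.68 ≈ 8.7 mm.
Precipitation = ε × PW = 0.26 × 8.7 = 2.3 mm.

PW ≈ 8.7 mm; precipitation ≈ 2.3 mm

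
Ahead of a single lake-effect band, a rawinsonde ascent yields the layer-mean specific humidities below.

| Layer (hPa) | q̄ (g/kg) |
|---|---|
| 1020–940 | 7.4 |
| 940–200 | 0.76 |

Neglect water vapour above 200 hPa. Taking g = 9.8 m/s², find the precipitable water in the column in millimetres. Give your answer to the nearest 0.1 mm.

Precipitable water is the column-integrated vapour mass per unit area: PW = (1/g) Σ q̄ Δp, with q in kg/kg and Δp in Pa (1 kg/m² of water = 1 mm).
Layer 1020–940 hPa: Δp = 80 hPa = 8000 Pa, q̄ = 0.0074 kg/kg → 0.0074 × 8000 / 9.8 = 6.04 mm
Layer 940–200 hPa: Δp = 740 hPa = 74000 Pa, q̄ = 0.00076 kg/kg → 0.00076 × 74000 / 9.8 = 5.74 mm
PW = 6.04 + 5.74 = 11.78 ≈ 11.8 mm.

PW ≈ 11.8 mm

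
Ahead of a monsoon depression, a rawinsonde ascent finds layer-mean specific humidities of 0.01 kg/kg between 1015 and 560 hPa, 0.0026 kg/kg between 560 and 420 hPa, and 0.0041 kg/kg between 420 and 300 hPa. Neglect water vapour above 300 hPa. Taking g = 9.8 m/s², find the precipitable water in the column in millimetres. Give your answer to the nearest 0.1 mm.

Precipitable water is the column-integrated vapour mass per unit area: PW = (1/g) Σ q̄ Δp, with q in kg/kg and Δp in Pa (1 kg/m² of water = 1 mm).
Layer 1015–560 hPa: Δp = 455 hPa = 45500 Pa, q̄ = 0.01 kg/kg → 0.01 × 45500 / 9.8 = 46.43 mm
Layer 560–420 hPa: Δp = 140 hPa = 14000 Pa, q̄ = 0.0026 kg/kg → 0.0026 × 14000 / 9.8 = 3.71 mm
Layer 420–300 hPa: Δp = 120 hPa = 12000 Pa, q̄ = 0.0041 kg/kg → 0.0041 × 12000 / 9.8 = 5.02 mm
PW = 46.43 + 3.71 + 5.02 = 55.16 ≈ 55.2 mm.

PW ≈ 55.2 mm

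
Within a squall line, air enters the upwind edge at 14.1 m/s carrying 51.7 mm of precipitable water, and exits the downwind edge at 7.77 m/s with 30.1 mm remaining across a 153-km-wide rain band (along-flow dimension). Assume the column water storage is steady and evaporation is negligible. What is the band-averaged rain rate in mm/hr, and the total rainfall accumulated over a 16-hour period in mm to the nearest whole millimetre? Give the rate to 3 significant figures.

R ≈ 11.6 mm/hr; total ≈ 186 mm

Column moisture flux per unit crosswind length is F = V × PW.
Inflow: F_in = 14.1 × 51.7 = 728.97 mm·m/s
Outflow: F_out = 7.77 × 30.1 = 233.877 mm·m/s
Steady-state rate R = (F_in − F_out)/L = (728.97 − 233.877) / 153000 m = 3.236e-03 mm/s.
R = 3.236e-03 × 3600 = 11.6 mm/hr.
Over 16 h: total = 11.6 × 16 = 185.6 ≈ 186 mm.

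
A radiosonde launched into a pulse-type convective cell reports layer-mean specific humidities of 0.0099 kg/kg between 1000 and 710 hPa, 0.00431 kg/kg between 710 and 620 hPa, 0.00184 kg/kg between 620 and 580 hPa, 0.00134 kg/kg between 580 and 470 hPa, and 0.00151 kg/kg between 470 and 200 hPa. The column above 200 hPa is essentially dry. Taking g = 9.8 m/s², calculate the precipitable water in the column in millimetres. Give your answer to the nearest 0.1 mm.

Precipitable water is the column-integrated vapour mass per unit area: PW = (1/g) Σ q̄ Δp, with q in kg/kg and Δp in Pa (1 kg/m² of water = 1 mm).
Layer 1000–710 hPa: Δp = 290 hPa = 29000 Pa, q̄ = 0.0099 kg/kg → 0.0099 × 29000 / 9.8 = 29.30 mm
Layer 710–620 hPa: Δp = 90 hPa = 9000 Pa, q̄ = 0.00431 kg/kg → 0.00431 × 9000 / 9.8 = 3.96 mm
Layer 620–580 hPa: Δp = 40 hPa = 4000 Pa, q̄ = 0.00184 kg/kg → 0.00184 × 4000 / 9.8 = 0.75 mm
Layer 580–470 hPa: Δp = 110 hPa = 11000 Pa, q̄ = 0.00134 kg/kg → 0.00134 × 11000 / 9.8 = 1.50 mm
Layer 470–200 hPa: Δp = 270 hPa = 27000 Pa, q̄ = 0.00151 kg/kg → 0.00151 × 27000 / 9.8 = 4.16 mm
PW = 29.30 + 3.96 + 0.75 + 1.50 + 4.16 = 39.67 ≈ 39.7 mm.

PW ≈ 39.7 mm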